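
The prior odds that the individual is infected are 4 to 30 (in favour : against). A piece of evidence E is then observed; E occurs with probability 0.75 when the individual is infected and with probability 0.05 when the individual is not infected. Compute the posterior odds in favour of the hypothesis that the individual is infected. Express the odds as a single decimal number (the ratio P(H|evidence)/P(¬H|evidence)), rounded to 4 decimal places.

Prior odds = 4/30 = 0.13333.
Likelihood ratio for E = 0.75/0.05 = 15.000.
Posterior odds = prior odds × LR = 2.0000.

Posterior odds ≈ 2.0000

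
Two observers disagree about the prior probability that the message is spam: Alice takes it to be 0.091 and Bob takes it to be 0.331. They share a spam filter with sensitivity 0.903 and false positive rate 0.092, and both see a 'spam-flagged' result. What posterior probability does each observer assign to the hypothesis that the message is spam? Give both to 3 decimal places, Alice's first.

P('+'|H) = 0.903, P('+'|¬H) = 0.092.
Alice: numerator 0.903·0.091 = 0.082173; evidence = 0.082173+0.092·0.909 = 0.16580; posterior = 0.496.
Bob: numerator 0.903·0.331 = 0.29889; evidence = 0.29889+0.092·0.669 = 0.36044; posterior = 0.829.

Alice: 0.496; Bob: 0.829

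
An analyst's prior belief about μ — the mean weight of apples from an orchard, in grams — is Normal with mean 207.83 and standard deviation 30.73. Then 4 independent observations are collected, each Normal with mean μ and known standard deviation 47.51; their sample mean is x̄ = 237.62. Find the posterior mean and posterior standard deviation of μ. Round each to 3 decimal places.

Posterior mean ≈ 226.477; posterior SD ≈ 18.794

Prior precision 1/τ₀² = 1/30.73² = 0.00105895; data precision n/σ² = 4/47.51² = 0.00177211.
Posterior precision = 0.00105895 + 0.00177211 = 0.00283106, giving posterior SD = 1/√0.00283106 = 18.794.
Posterior mean = (0.00105895·207.83 + 0.00177211·237.62) / 0.00283106 = 226.477.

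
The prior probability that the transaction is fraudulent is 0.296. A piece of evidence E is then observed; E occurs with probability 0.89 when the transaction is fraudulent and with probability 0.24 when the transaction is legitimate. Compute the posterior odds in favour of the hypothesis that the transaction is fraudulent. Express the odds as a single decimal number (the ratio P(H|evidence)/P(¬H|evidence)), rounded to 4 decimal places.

Posterior odds ≈ 1.5592

Prior odds = 0.296/(1−0.296) = 0.42045. In log-odds, ln(0.42045) = -0.86642.
Add log likelihood ratio: ln(3.7083) = 1.3106.
Posterior log-odds = 0.44416, so posterior odds = exp(0.44416) = 1.5592.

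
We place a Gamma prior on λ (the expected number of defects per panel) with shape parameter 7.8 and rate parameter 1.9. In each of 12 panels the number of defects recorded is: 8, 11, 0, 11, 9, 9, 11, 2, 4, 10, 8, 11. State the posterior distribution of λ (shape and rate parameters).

Posterior: Gamma(shape=101.8, rate=13.9)

Total count ∑xᵢ = 94 over n = 12 panels.
Gamma is conjugate to the Poisson likelihood: posterior is Gamma(shape = 7.8+94 = 101.8, rate = 1.9+12 = 13.9).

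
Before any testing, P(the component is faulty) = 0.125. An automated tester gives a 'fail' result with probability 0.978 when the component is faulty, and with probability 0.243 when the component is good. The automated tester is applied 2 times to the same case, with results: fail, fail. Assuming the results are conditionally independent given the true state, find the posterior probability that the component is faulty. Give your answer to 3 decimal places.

Posterior P(H) ≈ 0.698

With H the event that the component is faulty, the joint likelihood of the observed sequence is P(data|H) = 0.978·0.978 = 0.95648 and P(data|¬H) = 0.243·0.243 = 0.059049.
Bayes: P(H|data) = 0.125·0.95648 / (0.125·0.95648 + 0.875·0.059049) = 0.11956/0.17123 = 0.6983.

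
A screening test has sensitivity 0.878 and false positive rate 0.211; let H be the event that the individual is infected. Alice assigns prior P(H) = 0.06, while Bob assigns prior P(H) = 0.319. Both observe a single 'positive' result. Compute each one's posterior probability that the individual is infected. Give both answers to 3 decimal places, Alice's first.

P('+'|H) = 0.878, P('+'|¬H) = 0.211.
Alice: numerator 0.878·0.06 = 0.052680; evidence = 0.052680+0.211·0.94 = 0.25102; posterior = 0.210.
Bob: numerator 0.878·0.319 = 0.28008; evidence = 0.28008+0.211·0.681 = 0.42377; posterior = 0.661.

Alice: 0.210; Bob: 0.661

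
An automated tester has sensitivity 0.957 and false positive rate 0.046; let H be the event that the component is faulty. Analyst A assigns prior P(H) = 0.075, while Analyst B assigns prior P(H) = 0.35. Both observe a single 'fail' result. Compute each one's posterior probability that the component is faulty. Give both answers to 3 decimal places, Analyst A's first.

Analyst A: 0.628; Analyst B: 0.918

P('+'|H) = 0.957, P('+'|¬H) = 0.046.
Analyst A: numerator 0.957·0.075 = 0.071775; evidence = 0.071775+0.046·0.925 = 0.11432; posterior = 0.628.
Analyst B: numerator 0.957·0.35 = 0.33495; evidence = 0.33495+0.046·0.65 = 0.36485; posterior = 0.918.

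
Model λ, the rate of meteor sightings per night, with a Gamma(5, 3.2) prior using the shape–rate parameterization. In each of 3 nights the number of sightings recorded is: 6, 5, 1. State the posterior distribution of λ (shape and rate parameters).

Posterior: Gamma(shape=17, rate=6.2)

Total count ∑xᵢ = 12 over n = 3 nights.
Gamma is conjugate to the Poisson likelihood: posterior is Gamma(shape = 5+12 = 17, rate = 3.2+3 = 6.2).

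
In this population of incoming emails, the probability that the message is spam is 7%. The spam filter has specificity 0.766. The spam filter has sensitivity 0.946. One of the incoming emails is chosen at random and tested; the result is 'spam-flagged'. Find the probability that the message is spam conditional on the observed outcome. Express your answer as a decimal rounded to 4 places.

Let H be the event that the message is spam. P(H) = 0.07, so P(¬H) = 0.93. With E the 'spam-flagged' result, P(E|H) = 0.946 and P(E|¬H) = 0.234.
P(E) = 0.946·0.07 + 0.234·0.93 = 0.066220 + 0.21762 = 0.28384.
By Bayes' theorem, P(H|E) = 0.066220 / 0.28384 = 0.2333.

P(H | E) ≈ 0.2333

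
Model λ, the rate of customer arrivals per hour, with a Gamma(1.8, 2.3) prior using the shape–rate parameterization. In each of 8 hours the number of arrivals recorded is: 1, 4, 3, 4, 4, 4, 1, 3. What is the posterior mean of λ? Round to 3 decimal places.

Total count ∑xᵢ = 24 over n = 8 hours.
Gamma is conjugate to the Poisson likelihood: posterior is Gamma(shape = 1.8+24 = 25.8, rate = 2.3+8 = 10.3).
Posterior mean = shape/rate = 25.8/10.3 = 2.505.

Posterior mean ≈ 2.505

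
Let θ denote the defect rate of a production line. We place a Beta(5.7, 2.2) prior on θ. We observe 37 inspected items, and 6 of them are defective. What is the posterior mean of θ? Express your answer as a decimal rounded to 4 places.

Posterior mean ≈ 0.2606

The binomial likelihood is conjugate to the Beta prior: with 6 successes and 31 failures, the posterior is Beta(5.7+6, 2.2+31) = Beta(11.7, 33.2).
Posterior mean = α/(α+β) = 11.7/44.9 = 0.2606.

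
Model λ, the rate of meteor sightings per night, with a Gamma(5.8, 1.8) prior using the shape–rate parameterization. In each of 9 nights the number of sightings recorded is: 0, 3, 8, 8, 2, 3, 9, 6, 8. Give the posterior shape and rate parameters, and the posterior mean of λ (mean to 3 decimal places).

Total count ∑xᵢ = 47 over n = 9 nights.
Gamma is conjugate to the Poisson likelihood: posterior is Gamma(shape = 5.8+47 = 52.8, rate = 1.8+9 = 10.8).
E[λ | data] = 52.8/10.8 = 4.889.

Posterior: Gamma(shape=52.8, rate=10.8); mean ≈ 4.889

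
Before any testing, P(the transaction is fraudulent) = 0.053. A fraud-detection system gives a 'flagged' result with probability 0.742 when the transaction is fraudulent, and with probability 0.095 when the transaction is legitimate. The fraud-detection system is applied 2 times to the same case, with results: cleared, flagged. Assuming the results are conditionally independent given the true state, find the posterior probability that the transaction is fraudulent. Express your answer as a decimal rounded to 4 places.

Let H be the event that the transaction is fraudulent; start with P(H) = 0.053. P('flagged'|H) = 0.742, P('flagged'|¬H) = 0.095.
Update on result 1 ('cleared'): P(H) ← 0.258·0.0530 / (0.258·0.0530 + 0.905·0.9470) = 0.013674/0.87071 = 0.0157.
Update on result 2 ('flagged'): P(H) ← 0.742·0.0157 / (0.742·0.0157 + 0.095·0.9843) = 0.011653/0.10516 = 0.1108.

Posterior P(H) ≈ 0.1108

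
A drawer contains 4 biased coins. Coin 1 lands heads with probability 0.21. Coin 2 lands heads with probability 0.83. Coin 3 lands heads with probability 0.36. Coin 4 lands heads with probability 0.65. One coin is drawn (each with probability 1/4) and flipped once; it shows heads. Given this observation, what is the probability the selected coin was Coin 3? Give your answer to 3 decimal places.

Tabulate prior·likelihood by source: [1] prior 0.25, lik 0.21, product 0.05250; [2] prior 0.25, lik 0.83, product 0.2075; [3] prior 0.25, lik 0.36, product 0.09000; [4] prior 0.25, lik 0.65, product 0.1625.
Normalizing constant = 0.51250; the posterior for Coin 3 is its product over the sum, 0.09000/0.51250 = 0.176.

Posterior probability ≈ 0.176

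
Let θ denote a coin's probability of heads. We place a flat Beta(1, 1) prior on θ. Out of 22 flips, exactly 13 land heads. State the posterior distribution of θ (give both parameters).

Posterior: Beta(14, 10)

The binomial likelihood is conjugate to the Beta prior: with 13 successes and 9 failures, the posterior is Beta(1+13, 1+9) = Beta(14, 10).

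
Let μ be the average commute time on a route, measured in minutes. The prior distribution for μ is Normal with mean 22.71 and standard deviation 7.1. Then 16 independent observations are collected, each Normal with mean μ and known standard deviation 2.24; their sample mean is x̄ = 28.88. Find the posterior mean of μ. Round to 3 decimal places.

Posterior mean ≈ 28.842

With known σ, the Normal prior is conjugate. Weight on the data is w = (n/σ²)/(n/σ² + 1/τ₀²) = 3.18878/(3.18878+0.0198373) = 0.99382.
Posterior mean = w·x̄ + (1−w)·μ₀ = 0.99382·28.88 + 0.0061825·22.71 = 28.842.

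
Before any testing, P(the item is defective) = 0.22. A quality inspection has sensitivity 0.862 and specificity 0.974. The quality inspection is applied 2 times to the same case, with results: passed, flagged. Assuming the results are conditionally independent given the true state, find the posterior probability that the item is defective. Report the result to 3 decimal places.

With H the event that the item is defective, the joint likelihood of the observed sequence is P(data|H) = 0.138·0.862 = 0.11896 and P(data|¬H) = 0.974·0.026 = 0.025324.
Bayes: P(H|data) = 0.22·0.11896 / (0.22·0.11896 + 0.78·0.025324) = 0.026170/0.045923 = 0.5699.

Posterior P(H) ≈ 0.570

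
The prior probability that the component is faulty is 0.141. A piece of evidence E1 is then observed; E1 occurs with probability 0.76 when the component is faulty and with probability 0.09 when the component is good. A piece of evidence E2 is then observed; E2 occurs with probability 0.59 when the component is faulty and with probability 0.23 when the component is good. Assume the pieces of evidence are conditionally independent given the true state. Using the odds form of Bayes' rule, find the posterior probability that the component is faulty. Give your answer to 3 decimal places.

Posterior probability ≈ 0.780

Prior odds = 0.141/(1−0.141) = 0.16414. In log-odds, ln(0.16414) = -1.8070.
Add log likelihood ratios: ln(8.4444) + ln(2.5652) = 3.0756.
Posterior log-odds = 1.2685, so posterior odds = exp(1.2685) = 3.5557. Converting, P(H|E) = 3.5557/4.5557 = 0.780.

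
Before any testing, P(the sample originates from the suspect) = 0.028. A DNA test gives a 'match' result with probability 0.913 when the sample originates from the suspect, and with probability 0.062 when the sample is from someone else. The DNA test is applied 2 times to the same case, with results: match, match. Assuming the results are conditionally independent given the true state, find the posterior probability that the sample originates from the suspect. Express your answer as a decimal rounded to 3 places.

Let H be the event that the sample originates from the suspect; start with P(H) = 0.028. P('match'|H) = 0.913, P('match'|¬H) = 0.062.
Update on result 1 ('match'): P(H) ← 0.913·0.0280 / (0.913·0.0280 + 0.062·0.9720) = 0.025564/0.085828 = 0.2979.
Update on result 2 ('match'): P(H) ← 0.913·0.2979 / (0.913·0.2979 + 0.062·0.7021) = 0.27194/0.31547 = 0.8620.

Posterior P(H) ≈ 0.862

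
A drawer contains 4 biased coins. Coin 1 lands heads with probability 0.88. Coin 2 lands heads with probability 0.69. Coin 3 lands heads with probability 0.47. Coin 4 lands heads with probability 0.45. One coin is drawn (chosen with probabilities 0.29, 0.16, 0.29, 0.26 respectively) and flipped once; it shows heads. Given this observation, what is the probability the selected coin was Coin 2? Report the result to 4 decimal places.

Posterior probability ≈ 0.1784

P(heads|C1) = 0.88; P(heads|C2) = 0.69; P(heads|C3) = 0.47; P(heads|C4) = 0.45.
Prior × likelihood for each source: 0.29·0.88=0.2552, 0.16·0.69=0.1104, 0.29·0.47=0.1363, 0.26·0.45=0.1170. Summing gives P(heads) = 0.61890.
P(Coin 2 | heads) = 0.1104 / 0.61890 = 0.1784.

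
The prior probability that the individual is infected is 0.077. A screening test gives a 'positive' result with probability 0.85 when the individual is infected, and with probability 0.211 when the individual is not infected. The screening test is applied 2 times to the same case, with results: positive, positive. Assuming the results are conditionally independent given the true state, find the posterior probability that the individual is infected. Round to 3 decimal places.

Posterior P(H) ≈ 0.575

Let H be the event that the individual is infected; start with P(H) = 0.077. P('positive'|H) = 0.85, P('positive'|¬H) = 0.211.
Update on result 1 ('positive'): P(H) ← 0.85·0.0770 / (0.85·0.0770 + 0.211·0.9230) = 0.065450/0.26020 = 0.2515.
Update on result 2 ('positive'): P(H) ← 0.85·0.2515 / (0.85·0.2515 + 0.211·0.7485) = 0.21380/0.37173 = 0.5752.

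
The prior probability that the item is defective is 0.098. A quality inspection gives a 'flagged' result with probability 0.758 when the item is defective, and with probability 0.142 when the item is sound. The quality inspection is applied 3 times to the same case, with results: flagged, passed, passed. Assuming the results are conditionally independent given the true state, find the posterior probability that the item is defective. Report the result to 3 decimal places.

Posterior P(H) ≈ 0.044

Let H be the event that the item is defective; start with P(H) = 0.098. P('flagged'|H) = 0.758, P('flagged'|¬H) = 0.142.
Update on result 1 ('flagged'): P(H) ← 0.758·0.0980 / (0.758·0.0980 + 0.142·0.9020) = 0.074284/0.20237 = 0.3671.
Update on result 2 ('passed'): P(H) ← 0.242·0.3671 / (0.242·0.3671 + 0.858·0.6329) = 0.088832/0.63188 = 0.1406.
Update on result 3 ('passed'): P(H) ← 0.242·0.1406 / (0.242·0.1406 + 0.858·0.8594) = 0.034021/0.77140 = 0.0441.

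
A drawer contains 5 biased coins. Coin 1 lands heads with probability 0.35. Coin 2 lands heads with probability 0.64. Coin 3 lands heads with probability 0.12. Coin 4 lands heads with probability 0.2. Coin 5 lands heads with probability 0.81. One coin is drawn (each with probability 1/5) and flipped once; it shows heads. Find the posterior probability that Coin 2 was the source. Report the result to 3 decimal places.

Posterior probability ≈ 0.302

Tabulate prior·likelihood by source: [1] prior 0.2, lik 0.35, product 0.07000; [2] prior 0.2, lik 0.64, product 0.1280; [3] prior 0.2, lik 0.12, product 0.02400; [4] prior 0.2, lik 0.2, product 0.04000; [5] prior 0.2, lik 0.81, product 0.1620.
Normalizing constant = 0.42400; the posterior for Coin 2 is its product over the sum, 0.1280/0.42400 = 0.302.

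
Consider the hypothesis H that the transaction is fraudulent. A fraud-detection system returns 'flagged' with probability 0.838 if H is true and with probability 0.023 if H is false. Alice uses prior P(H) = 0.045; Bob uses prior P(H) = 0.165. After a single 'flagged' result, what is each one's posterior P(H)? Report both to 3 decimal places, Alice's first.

The likelihood ratio for a 'flagged' result is 0.838/0.023 = 36.435.
Alice: prior odds 0.045/0.955 = 0.047120; posterior odds 1.7168; posterior probability 0.632.
Bob: prior odds 0.165/0.835 = 0.19760; posterior odds 7.1997; posterior probability 0.878.

Alice: 0.632; Bob: 0.878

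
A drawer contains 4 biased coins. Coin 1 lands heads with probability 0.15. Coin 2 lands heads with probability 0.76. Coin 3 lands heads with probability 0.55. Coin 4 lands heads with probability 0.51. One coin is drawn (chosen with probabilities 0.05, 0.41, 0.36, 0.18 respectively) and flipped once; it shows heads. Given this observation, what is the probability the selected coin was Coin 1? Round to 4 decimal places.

Tabulate prior·likelihood by source: [1] prior 0.05, lik 0.15, product 0.007500; [2] prior 0.41, lik 0.76, product 0.3116; [3] prior 0.36, lik 0.55, product 0.1980; [4] prior 0.18, lik 0.51, product 0.09180.
Normalizing constant = 0.60890; the posterior for Coin 1 is its product over the sum, 0.007500/0.60890 = 0.0123.

Posterior probability ≈ 0.0123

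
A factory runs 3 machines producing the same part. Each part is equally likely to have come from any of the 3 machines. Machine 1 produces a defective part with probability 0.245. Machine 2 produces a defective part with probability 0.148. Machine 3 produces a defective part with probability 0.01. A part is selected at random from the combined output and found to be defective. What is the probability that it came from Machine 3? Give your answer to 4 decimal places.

Posterior probability ≈ 0.0248

Tabulate prior·likelihood by source: [1] prior 0.333333, lik 0.245, product 0.08167; [2] prior 0.333333, lik 0.148, product 0.04933; [3] prior 0.333333, lik 0.01, product 0.003333.
Normalizing constant = 0.13433; the posterior for Machine 3 is its product over the sum, 0.003333/0.13433 = 0.0248.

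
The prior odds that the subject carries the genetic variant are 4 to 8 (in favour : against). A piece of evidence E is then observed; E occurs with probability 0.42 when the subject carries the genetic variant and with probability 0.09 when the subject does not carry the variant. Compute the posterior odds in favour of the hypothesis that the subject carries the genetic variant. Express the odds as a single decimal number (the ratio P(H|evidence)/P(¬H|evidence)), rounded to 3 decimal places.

Prior odds = 4/8 = 0.50000. In log-odds, ln(0.50000) = -0.69315.
Add log likelihood ratio: ln(4.6667) = 1.5404.
Posterior log-odds = 0.84730, so posterior odds = exp(0.84730) = 2.3333.

Posterior odds ≈ 2.333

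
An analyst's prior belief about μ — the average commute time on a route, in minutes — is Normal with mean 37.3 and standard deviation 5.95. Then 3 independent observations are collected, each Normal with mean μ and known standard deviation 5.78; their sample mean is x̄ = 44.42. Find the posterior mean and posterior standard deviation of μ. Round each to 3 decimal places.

Posterior mean ≈ 42.716; posterior SD ≈ 2.911

With known σ, the Normal prior is conjugate. Weight on the data is w = (n/σ²)/(n/σ² + 1/τ₀²) = 0.0897978/(0.0897978+0.0282466) = 0.76071.
Posterior mean = w·x̄ + (1−w)·μ₀ = 0.76071·44.42 + 0.23929·37.3 = 42.716. Posterior variance = 1/(0.0897978+0.0282466) = 8.47139, so SD = 2.911.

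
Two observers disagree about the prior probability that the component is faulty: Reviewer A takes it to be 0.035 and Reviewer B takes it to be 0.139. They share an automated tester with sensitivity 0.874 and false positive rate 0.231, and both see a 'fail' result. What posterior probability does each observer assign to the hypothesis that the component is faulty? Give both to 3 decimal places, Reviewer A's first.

The likelihood ratio for a 'fail' result is 0.874/0.231 = 3.7835.
Reviewer A: prior odds 0.035/0.965 = 0.036269; posterior odds 0.13723; posterior probability 0.121.
Reviewer B: prior odds 0.139/0.861 = 0.16144; posterior odds 0.61082; posterior probability 0.379.

Reviewer A: 0.121; Reviewer B: 0.379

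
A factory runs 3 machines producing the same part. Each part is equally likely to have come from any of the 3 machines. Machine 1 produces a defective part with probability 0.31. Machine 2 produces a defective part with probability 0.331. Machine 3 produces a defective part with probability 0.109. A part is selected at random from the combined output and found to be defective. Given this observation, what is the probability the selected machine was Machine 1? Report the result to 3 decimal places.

Tabulate prior·likelihood by source: [1] prior 0.333333, lik 0.31, product 0.1033; [2] prior 0.333333, lik 0.331, product 0.1103; [3] prior 0.333333, lik 0.109, product 0.03633.
Normalizing constant = 0.25000; the posterior for Machine 1 is its product over the sum, 0.1033/0.25000 = 0.413.

Posterior probability ≈ 0.413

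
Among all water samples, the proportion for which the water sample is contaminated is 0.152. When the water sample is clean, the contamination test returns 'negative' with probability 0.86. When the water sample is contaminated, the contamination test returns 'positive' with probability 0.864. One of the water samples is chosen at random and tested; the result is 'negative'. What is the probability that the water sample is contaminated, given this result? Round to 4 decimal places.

P(H | E) ≈ 0.0276

Let H be the event that the water sample is contaminated. P(H) = 0.152, so P(¬H) = 0.848. With E the 'negative' result, P(E|H) = 0.136 and P(E|¬H) = 0.86.
P(E) = 0.136·0.152 + 0.86·0.848 = 0.020672 + 0.72928 = 0.74995.
By Bayes' theorem, P(H|E) = 0.020672 / 0.74995 = 0.0276.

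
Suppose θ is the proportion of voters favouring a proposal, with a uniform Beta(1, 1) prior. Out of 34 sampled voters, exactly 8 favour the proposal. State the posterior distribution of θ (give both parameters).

Posterior: Beta(9, 27)

Observing 8 successes and 26 failures updates Beta(1, 1) by adding the success and failure counts to the two shape parameters: α = 1+8 = 9, β = 1+26 = 27.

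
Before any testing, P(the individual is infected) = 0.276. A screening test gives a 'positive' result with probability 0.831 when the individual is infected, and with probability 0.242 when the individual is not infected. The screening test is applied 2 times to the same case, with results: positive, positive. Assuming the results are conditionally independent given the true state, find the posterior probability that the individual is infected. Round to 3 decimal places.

Posterior P(H) ≈ 0.818

Let H be the event that the individual is infected; start with P(H) = 0.276. P('positive'|H) = 0.831, P('positive'|¬H) = 0.242.
Update on result 1 ('positive'): P(H) ← 0.831·0.2760 / (0.831·0.2760 + 0.242·0.7240) = 0.22936/0.40456 = 0.5669.
Update on result 2 ('positive'): P(H) ← 0.831·0.5669 / (0.831·0.5669 + 0.242·0.4331) = 0.47111/0.57592 = 0.8180.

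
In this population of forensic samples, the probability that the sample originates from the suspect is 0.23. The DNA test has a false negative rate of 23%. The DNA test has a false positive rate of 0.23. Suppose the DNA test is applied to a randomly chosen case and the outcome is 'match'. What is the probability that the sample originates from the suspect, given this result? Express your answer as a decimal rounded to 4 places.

P(H | E) ≈ 0.5000

Write H for 'the sample originates from the suspect'. Prior odds H:¬H = 0.23/0.77 = 0.29870. For the 'match' outcome, the likelihood ratio is 0.77/0.23 = 3.3478.
Posterior odds = 0.29870 × 3.3478 = 1.00000, so P(H|E) = 1.00000/(1+1.00000) = 0.5000.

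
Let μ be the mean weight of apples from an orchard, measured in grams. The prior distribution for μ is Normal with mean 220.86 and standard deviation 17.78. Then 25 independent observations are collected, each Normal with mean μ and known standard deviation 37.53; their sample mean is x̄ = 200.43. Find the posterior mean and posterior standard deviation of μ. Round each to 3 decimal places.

Posterior mean ≈ 203.520; posterior SD ≈ 6.915

With known σ, the Normal prior is conjugate. Weight on the data is w = (n/σ²)/(n/σ² + 1/τ₀²) = 0.0177494/(0.0177494+0.00316327) = 0.84874.
Posterior mean = w·x̄ + (1−w)·μ₀ = 0.84874·200.43 + 0.15126·220.86 = 203.520. Posterior variance = 1/(0.0177494+0.00316327) = 47.8180, so SD = 6.915.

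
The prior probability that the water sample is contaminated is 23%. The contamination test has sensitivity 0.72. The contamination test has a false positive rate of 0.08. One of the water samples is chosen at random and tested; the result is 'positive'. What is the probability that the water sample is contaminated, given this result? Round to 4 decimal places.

Write H for 'the water sample is contaminated'. Prior odds H:¬H = 0.23/0.77 = 0.29870. For the 'positive' outcome, the likelihood ratio is 0.72/0.08 = 9.0000.
Posterior odds = 0.29870 × 9.0000 = 2.6883, so P(H|E) = 2.6883/(1+2.6883) = 0.7289.

P(H | E) ≈ 0.7289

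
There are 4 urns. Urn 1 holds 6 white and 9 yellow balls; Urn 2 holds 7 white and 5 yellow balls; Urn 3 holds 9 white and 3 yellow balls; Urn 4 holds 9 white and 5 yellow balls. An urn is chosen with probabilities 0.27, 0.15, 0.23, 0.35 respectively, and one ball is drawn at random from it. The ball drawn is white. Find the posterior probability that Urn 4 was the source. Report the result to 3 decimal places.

P(white|Urn 1) = 0.4; P(white|Urn 2) = 0.5833; P(white|Urn 3) = 0.75; P(white|Urn 4) = 0.6429.
Prior × likelihood for each source: 0.27·0.4=0.1080, 0.15·0.5833=0.08750, 0.23·0.75=0.1725, 0.35·0.6429=0.2250. Summing gives P(white) = 0.59300.
P(Urn 4 | white) = 0.2250 / 0.59300 = 0.379.

Posterior probability ≈ 0.379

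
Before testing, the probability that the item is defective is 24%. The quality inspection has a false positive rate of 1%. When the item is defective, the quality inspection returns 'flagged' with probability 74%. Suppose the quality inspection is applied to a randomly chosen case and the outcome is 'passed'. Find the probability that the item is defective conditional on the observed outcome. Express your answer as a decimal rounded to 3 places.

P(H | E) ≈ 0.077

Write H for 'the item is defective'. Prior odds H:¬H = 0.24/0.76 = 0.31579. For the 'passed' outcome, the likelihood ratio is 0.26/0.99 = 0.26263.
Posterior odds = 0.31579 × 0.26263 = 0.082935, so P(H|E) = 0.082935/(1+0.082935) = 0.077.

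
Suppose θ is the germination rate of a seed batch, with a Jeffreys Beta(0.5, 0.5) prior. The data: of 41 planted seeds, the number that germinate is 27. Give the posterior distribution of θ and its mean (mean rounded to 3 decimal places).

Posterior: Beta(27.5, 14.5); mean ≈ 0.655

Observing 27 successes and 14 failures updates Beta(0.5, 0.5) by adding the success and failure counts to the two shape parameters: α = 0.5+27 = 27.5, β = 0.5+14 = 14.5.
Posterior mean = α/(α+β) = 27.5/42 = 0.655.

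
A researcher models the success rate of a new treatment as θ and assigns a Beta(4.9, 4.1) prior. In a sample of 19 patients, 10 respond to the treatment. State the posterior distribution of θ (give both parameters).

Posterior: Beta(14.9, 13.1)

Observing 10 successes and 9 failures updates Beta(4.9, 4.1) by adding the success and failure counts to the two shape parameters: α = 4.9+10 = 14.9, β = 4.1+9 = 13.1.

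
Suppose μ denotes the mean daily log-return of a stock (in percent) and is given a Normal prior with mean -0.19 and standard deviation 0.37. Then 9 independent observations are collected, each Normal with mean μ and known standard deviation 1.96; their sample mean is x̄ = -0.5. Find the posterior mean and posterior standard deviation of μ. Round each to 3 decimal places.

Posterior mean ≈ -0.265; posterior SD ≈ 0.322

Prior precision 1/τ₀² = 1/0.37² = 7.30460; data precision n/σ² = 9/1.96² = 2.34277.
Posterior precision = 7.30460 + 2.34277 = 9.64738, giving posterior SD = 1/√9.64738 = 0.322.
Posterior mean = (7.30460·-0.19 + 2.34277·-0.5) / 9.64738 = -0.265.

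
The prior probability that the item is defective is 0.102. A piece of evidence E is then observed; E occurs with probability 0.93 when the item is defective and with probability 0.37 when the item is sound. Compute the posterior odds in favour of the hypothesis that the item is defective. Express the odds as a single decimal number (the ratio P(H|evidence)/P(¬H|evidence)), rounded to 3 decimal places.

Posterior odds ≈ 0.285

Prior odds = 0.102/(1−0.102) = 0.11359. In log-odds, ln(0.11359) = -2.1752.
Add log likelihood ratio: ln(2.5135) = 0.92168.
Posterior log-odds = -1.2535, so posterior odds = exp(-1.2535) = 0.28550.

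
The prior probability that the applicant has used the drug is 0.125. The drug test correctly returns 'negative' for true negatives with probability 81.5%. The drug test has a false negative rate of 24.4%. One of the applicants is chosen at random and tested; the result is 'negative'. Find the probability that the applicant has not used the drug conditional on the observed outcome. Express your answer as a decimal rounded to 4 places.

Write H for 'the applicant has used the drug'. Prior odds H:¬H = 0.125/0.875 = 0.14286. For the 'negative' outcome, the likelihood ratio is 0.244/0.815 = 0.29939.
Posterior odds = 0.14286 × 0.29939 = 0.042770, so P(H|E) = 0.042770/(1+0.042770) = 0.0410. Then P(¬H|E) = 1 − 0.0410 = 0.9590.

P(¬H | E) ≈ 0.9590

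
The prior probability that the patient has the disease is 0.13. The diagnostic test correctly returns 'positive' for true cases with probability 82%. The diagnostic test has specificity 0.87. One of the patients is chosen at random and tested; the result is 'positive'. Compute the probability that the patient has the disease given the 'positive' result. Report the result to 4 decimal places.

P(H | E) ≈ 0.4852

Write H for 'the patient has the disease'. Prior odds H:¬H = 0.13/0.87 = 0.14943. For the 'positive' outcome, the likelihood ratio is 0.82/0.13 = 6.3077.
Posterior odds = 0.14943 × 6.3077 = 0.94253, so P(H|E) = 0.94253/(1+0.94253) = 0.4852.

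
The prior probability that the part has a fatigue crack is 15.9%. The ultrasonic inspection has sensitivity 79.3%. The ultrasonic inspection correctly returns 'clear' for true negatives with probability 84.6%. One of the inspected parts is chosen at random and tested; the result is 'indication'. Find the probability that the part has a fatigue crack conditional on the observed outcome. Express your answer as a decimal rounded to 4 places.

P(H | E) ≈ 0.4933

Write H for 'the part has a fatigue crack'. Prior odds H:¬H = 0.159/0.841 = 0.18906. For the 'indication' outcome, the likelihood ratio is 0.793/0.154 = 5.1494.
Posterior odds = 0.18906 × 5.1494 = 0.97354, so P(H|E) = 0.97354/(1+0.97354) = 0.4933.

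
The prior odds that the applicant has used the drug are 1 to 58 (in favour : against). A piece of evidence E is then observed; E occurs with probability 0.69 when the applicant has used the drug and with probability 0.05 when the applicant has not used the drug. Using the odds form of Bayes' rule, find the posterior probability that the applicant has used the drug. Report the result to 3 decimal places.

Posterior probability ≈ 0.192

Prior odds = 1/58 = 0.017241.
Likelihood ratio for E = 0.69/0.05 = 13.800.
Posterior odds = prior odds × LR = 0.23793.
Posterior probability = odds/(1+odds) = 0.23793/1.2379 = 0.192.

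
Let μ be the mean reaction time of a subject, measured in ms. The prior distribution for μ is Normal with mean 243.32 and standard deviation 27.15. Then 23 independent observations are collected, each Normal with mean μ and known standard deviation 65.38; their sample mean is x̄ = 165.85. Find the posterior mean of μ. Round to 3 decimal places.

Posterior mean ≈ 181.449

Prior precision 1/τ₀² = 1/27.15² = 0.00135663; data precision n/σ² = 23/65.38² = 0.00538069.
Posterior precision = 0.00135663 + 0.00538069 = 0.00673732.
Posterior mean = (0.00135663·243.32 + 0.00538069·165.85) / 0.00673732 = 181.449.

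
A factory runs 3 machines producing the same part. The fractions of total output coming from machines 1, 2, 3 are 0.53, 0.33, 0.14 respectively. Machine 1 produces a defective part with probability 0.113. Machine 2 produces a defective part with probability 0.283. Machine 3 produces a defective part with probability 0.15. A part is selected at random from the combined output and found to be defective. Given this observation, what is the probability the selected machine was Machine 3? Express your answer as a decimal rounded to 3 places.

Posterior probability ≈ 0.120

Tabulate prior·likelihood by source: [1] prior 0.53, lik 0.113, product 0.05989; [2] prior 0.33, lik 0.283, product 0.09339; [3] prior 0.14, lik 0.15, product 0.02100.
Normalizing constant = 0.17428; the posterior for Machine 3 is its product over the sum, 0.02100/0.17428 = 0.120.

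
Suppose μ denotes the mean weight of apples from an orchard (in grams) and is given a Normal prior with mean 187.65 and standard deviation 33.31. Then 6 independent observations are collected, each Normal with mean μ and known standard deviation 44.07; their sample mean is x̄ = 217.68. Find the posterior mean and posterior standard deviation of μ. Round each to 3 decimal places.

Posterior mean ≈ 210.898; posterior SD ≈ 15.830

With known σ, the Normal prior is conjugate. Weight on the data is w = (n/σ²)/(n/σ² + 1/τ₀²) = 0.00308934/(0.00308934+0.00090126) = 0.77415.
Posterior mean = w·x̄ + (1−w)·μ₀ = 0.77415·217.68 + 0.22585·187.65 = 210.898. Posterior variance = 1/(0.00308934+0.00090126) = 250.589, so SD = 15.830.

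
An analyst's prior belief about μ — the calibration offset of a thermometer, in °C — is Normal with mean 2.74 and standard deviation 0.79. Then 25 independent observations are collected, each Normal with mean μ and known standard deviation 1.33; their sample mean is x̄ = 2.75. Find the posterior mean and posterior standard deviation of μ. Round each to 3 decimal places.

Posterior mean ≈ 2.749; posterior SD ≈ 0.252

Prior precision 1/τ₀² = 1/0.79² = 1.60231; data precision n/σ² = 25/1.33² = 14.1331.
Posterior precision = 1.60231 + 14.1331 = 15.7354, giving posterior SD = 1/√15.7354 = 0.252.
Posterior mean = (1.60231·2.74 + 14.1331·2.75) / 15.7354 = 2.749.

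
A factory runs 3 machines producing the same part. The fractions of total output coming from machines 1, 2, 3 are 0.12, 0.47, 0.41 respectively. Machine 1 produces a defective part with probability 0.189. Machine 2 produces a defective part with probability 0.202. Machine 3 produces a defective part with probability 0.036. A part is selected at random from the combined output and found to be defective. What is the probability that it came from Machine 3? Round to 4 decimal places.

Posterior probability ≈ 0.1115

Tabulate prior·likelihood by source: [1] prior 0.12, lik 0.189, product 0.02268; [2] prior 0.47, lik 0.202, product 0.09494; [3] prior 0.41, lik 0.036, product 0.01476.
Normalizing constant = 0.13238; the posterior for Machine 3 is its product over the sum, 0.01476/0.13238 = 0.1115.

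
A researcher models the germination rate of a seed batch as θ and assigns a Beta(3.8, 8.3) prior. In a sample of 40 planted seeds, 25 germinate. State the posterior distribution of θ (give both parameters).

The binomial likelihood is conjugate to the Beta prior: with 25 successes and 15 failures, the posterior is Beta(3.8+25, 8.3+15) = Beta(28.8, 23.3).

Posterior: Beta(28.8, 23.3)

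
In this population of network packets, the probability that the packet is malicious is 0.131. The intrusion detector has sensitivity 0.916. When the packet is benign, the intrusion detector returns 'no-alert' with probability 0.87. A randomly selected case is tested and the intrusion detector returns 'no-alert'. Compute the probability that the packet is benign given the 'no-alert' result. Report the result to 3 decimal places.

P(¬H | E) ≈ 0.986

Write H for 'the packet is malicious'. Prior odds H:¬H = 0.131/0.869 = 0.15075. For the 'no-alert' outcome, the likelihood ratio is 0.084/0.87 = 0.096552.
Posterior odds = 0.15075 × 0.096552 = 0.014555, so P(H|E) = 0.014555/(1+0.014555) = 0.014. Then P(¬H|E) = 1 − 0.014 = 0.986.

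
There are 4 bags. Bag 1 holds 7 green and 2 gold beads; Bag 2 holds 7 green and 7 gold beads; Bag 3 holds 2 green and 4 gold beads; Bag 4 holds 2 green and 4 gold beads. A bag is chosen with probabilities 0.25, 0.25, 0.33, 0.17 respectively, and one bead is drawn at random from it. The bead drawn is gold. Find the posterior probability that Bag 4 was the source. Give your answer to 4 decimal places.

Posterior probability ≈ 0.2205

P(gold|Bag 1) = 0.2222; P(gold|Bag 2) = 0.5; P(gold|Bag 3) = 0.6667; P(gold|Bag 4) = 0.6667.
Prior × likelihood for each source: 0.25·0.2222=0.05556, 0.25·0.5=0.1250, 0.33·0.6667=0.2200, 0.17·0.6667=0.1133. Summing gives P(gold) = 0.51389.
P(Bag 4 | gold) = 0.1133 / 0.51389 = 0.2205.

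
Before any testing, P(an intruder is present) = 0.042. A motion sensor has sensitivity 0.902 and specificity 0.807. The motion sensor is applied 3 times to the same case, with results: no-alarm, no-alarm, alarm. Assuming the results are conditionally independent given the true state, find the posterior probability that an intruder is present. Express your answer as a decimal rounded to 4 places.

Let H be the event that an intruder is present; start with P(H) = 0.042. P('alarm'|H) = 0.902, P('alarm'|¬H) = 0.193.
Update on result 1 ('no-alarm'): P(H) ← 0.098·0.0420 / (0.098·0.0420 + 0.807·0.9580) = 0.0041160/0.77722 = 0.0053.
Update on result 2 ('no-alarm'): P(H) ← 0.098·0.0053 / (0.098·0.0053 + 0.807·0.9947) = 0.00051899/0.80325 = 0.0006.
Update on result 3 ('alarm'): P(H) ← 0.902·0.0006 / (0.902·0.0006 + 0.193·0.9994) = 0.00058279/0.19346 = 0.0030.

Posterior P(H) ≈ 0.0030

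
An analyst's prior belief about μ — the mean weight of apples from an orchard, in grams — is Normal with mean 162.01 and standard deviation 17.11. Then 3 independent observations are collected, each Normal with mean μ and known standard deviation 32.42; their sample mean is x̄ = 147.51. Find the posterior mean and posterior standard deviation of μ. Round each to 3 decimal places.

Prior precision 1/τ₀² = 1/17.11² = 0.00341586; data precision n/σ² = 3/32.42² = 0.00285427.
Posterior precision = 0.00341586 + 0.00285427 = 0.00627013, giving posterior SD = 1/√0.00627013 = 12.629.
Posterior mean = (0.00341586·162.01 + 0.00285427·147.51) / 0.00627013 = 155.409.

Posterior mean ≈ 155.409; posterior SD ≈ 12.629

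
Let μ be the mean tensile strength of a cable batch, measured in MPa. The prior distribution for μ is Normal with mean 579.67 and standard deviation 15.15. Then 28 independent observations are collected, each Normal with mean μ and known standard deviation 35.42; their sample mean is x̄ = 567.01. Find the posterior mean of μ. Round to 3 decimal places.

With known σ, the Normal prior is conjugate. Weight on the data is w = (n/σ²)/(n/σ² + 1/τ₀²) = 0.0223183/(0.0223183+0.00435687) = 0.83667.
Posterior mean = w·x̄ + (1−w)·μ₀ = 0.83667·567.01 + 0.16333·579.67 = 569.078.

Posterior mean ≈ 569.078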